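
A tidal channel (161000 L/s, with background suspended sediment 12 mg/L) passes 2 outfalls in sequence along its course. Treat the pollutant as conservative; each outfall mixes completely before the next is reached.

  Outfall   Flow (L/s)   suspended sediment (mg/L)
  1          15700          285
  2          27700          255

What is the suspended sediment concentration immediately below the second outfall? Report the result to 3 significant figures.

65.9 mg/L

After outfall 1: Q = 161000 + 15700 = 176700 L/s; C = (161000·12.00 + 15700·285.0)/176700 = 36.26 mg/L.
After outfall 2: Q = 176700 + 27700 = 204400 L/s; C = (176700·36.26 + 27700·255.0)/204400 = 65.90 mg/L.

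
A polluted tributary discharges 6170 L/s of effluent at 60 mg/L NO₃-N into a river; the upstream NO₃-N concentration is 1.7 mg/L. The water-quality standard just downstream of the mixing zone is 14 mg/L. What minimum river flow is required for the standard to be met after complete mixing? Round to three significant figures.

Set C_mix = 14: (Q·1.700 + 6170·60.00) / (Q + 6170) = 14
→ Q = 6170·(60.00 − 14)/(14 − 1.700) = 23070 L/s.

23100 L/s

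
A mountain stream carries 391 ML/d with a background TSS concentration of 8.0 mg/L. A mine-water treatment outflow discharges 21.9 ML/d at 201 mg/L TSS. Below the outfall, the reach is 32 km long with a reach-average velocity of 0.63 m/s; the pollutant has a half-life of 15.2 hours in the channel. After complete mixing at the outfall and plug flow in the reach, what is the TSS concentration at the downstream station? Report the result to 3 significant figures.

9.58 mg/L

Mass balance: C = (391.0·8.000 + 21.90·201.0) / 412.9 = 7530/412.9 = 18.24 mg/L.
Travel time t = 32·1000 / 0.63 = 50790 s = 14.11 h.
Half-life 15.2 h → k = ln 2 / 15.2 = 0.04560 h⁻¹ = 1.094 d⁻¹.
First-order decay: C = 18.24·exp(−k·t) = 18.24·0.5255 = 9.583 mg/L.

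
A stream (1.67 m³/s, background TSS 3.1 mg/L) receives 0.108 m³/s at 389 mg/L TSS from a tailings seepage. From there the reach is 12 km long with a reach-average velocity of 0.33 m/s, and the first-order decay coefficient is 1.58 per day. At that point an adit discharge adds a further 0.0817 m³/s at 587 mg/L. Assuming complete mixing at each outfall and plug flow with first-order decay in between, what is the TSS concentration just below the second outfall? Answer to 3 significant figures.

38.8 mg/L

Flow-weighted average: C = (1.670·3.100 + 0.1080·389.0) / 1.778 = 47.19/1.778 = 26.54 mg/L; combined flow 1.778 m³/s.
Travel time t = 12·1000 / 0.33 = 36360 s = 10.10 h.
First-order decay: C = 26.54·exp(−k·t) = 26.54·0.5143 = 13.65 mg/L.
At the second outfall, C = (1.778·13.65 + 0.08170·587.0) / (1.778 + 0.08170) = 38.84 mg/L.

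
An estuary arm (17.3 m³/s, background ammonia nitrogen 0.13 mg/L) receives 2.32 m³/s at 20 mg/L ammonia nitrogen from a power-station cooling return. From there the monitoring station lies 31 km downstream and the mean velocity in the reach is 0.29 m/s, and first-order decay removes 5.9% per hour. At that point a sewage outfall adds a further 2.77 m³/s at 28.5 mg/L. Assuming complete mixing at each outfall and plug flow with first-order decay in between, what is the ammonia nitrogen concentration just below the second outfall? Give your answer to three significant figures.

Mass balance: C = (17.30·0.1300 + 2.320·20.00) / 19.62 = 48.65/19.62 = 2.480 mg/L; combined flow 19.62 m³/s.
Travel time t = 31·1000 / 0.29 = 106900 s = 29.69 h.
5.9%/h lost → k = −ln(1 − 0.059) = 0.06081 h⁻¹.
Decay over the reach: 2.480·exp(−kt) = 2.480·0.1644 = 0.4075 mg/L.
Second outfall: C = (19.62·0.4075 + 2.770·28.50)/22.39 = 3.883 mg/L.

3.88 mg/L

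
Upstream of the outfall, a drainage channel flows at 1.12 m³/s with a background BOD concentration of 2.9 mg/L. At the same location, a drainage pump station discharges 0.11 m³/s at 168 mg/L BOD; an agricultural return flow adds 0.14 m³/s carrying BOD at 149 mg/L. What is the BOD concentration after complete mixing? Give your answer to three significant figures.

31.1 mg/L

Mixed concentration C = ΣQC/ΣQ = (1.120·2.900 + 0.1100·168.0 + 0.1400·149.0) / 1.370 = 42.59/1.370 = 31.09 mg/L.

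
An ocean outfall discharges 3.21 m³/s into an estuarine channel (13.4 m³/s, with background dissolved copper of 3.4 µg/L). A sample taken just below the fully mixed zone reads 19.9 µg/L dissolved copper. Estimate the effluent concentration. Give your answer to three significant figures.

88.8 µg/L

Mass balance: 13.40·3.400 + 3.210·Cₑ = 16.61·19.90
→ Cₑ = (16.61·19.90 − 13.40·3.400) / 3.210 = 88.78 µg/L.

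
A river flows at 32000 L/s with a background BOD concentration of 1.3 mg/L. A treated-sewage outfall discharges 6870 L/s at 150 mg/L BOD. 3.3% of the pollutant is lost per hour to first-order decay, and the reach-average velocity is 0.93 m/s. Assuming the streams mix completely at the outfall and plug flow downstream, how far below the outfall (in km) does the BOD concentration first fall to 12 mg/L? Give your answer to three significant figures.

83.0 km

Flow-weighted average: C = (32000·1.300 + 6870·150.0) / 38870 = 1072000/38870 = 27.58 mg/L.
3.3%/h lost → k = −ln(1 − 0.033) = 0.03356 h⁻¹.
Set 27.58·exp(−k·t) = 12 → t = ln(27.58/12)/k = 89280 s = 24.80 h.
Distance = v·t = 0.93·89280 = 83030 m = 83.03 km.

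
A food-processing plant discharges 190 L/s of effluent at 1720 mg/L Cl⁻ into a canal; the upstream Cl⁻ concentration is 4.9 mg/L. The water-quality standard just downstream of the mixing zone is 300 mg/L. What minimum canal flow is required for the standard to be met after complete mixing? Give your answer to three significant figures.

Set C_mix = 300: (Q·4.900 + 190.0·1720) / (Q + 190.0) = 300
→ Q = 190.0·(1720 − 300)/(300 − 4.900) = 914.3 L/s.

914 L/s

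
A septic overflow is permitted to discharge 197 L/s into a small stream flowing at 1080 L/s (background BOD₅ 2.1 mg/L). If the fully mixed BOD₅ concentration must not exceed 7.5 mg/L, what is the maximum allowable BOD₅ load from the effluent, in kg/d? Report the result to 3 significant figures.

Mass balance at the limit: 1080·2.100 + 197.0·Cₑ = 1277·7.5 → Cₑ = 37.10 mg/L.
197.0 L/s = 0.1970 m³/s. Load = 0.1970 m³/s × 37.10 g/m³ × 86 400 s/d = 631.5 kg/d.

632 kg/d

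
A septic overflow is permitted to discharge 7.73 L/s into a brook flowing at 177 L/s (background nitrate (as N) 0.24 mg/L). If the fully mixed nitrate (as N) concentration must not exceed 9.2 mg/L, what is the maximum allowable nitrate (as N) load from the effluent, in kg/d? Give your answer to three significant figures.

143 kg/d

Mass balance at the limit: 177.0·0.2400 + 7.730·Cₑ = 184.7·9.2 → Cₑ = 214.4 mg/L.
7.730 L/s = 0.007730 m³/s. Load = 0.007730 m³/s × 214.4 g/m³ × 86 400 s/d = 143.2 kg/d.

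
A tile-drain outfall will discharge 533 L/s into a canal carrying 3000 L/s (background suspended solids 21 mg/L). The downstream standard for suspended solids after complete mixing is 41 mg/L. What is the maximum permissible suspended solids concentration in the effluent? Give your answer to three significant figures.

154 mg/L

At the limit, (Qr·Cr + Qe·Cₑ)/(Qr + Qe) = 41:
Cₑ = (3533·41 − 3000·21.00) / 533.0 = 153.6 mg/L.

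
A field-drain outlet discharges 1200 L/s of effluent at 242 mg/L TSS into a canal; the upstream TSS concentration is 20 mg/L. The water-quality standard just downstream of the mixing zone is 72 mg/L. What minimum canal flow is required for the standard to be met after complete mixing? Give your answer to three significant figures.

Set C_mix = 72: (Q·20.00 + 1200·242.0) / (Q + 1200) = 72
→ Q = 1200·(242.0 − 72)/(72 − 20.00) = 3923 L/s.

3920 L/s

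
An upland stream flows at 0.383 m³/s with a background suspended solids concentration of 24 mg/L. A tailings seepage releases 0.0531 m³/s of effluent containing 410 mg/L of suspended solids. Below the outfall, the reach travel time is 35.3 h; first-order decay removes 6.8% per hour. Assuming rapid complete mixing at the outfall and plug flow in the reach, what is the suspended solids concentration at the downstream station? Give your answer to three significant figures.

5.91 mg/L

Flow-weighted average: C = (0.3830·24.00 + 0.05310·410.0) / 0.4361 = 30.96/0.4361 = 71.00 mg/L.
6.8%/h lost → k = −ln(1 − 0.068) = 0.07042 h⁻¹.
After decay, C = 71.00 × e^(−kt) = 71.00 × 0.08325 = 5.911 mg/L.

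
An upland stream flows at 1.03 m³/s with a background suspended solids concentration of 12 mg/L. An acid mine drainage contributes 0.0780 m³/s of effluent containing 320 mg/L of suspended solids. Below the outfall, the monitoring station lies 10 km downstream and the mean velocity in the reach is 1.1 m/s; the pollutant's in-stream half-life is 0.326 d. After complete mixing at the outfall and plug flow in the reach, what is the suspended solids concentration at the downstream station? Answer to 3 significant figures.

Conservation of mass: C = (1.030·12.00 + 0.07800·320.0) / 1.108 = 37.32/1.108 = 33.68 mg/L.
Travel time t = 10·1000 / 1.1 = 9091 s = 2.525 h.
Half-life 0.326 d → k = ln 2 / 0.326 = 2.126 d⁻¹.
Decay over the reach: 33.68·exp(−kt) = 33.68·0.7995 = 26.93 mg/L.

26.9 mg/L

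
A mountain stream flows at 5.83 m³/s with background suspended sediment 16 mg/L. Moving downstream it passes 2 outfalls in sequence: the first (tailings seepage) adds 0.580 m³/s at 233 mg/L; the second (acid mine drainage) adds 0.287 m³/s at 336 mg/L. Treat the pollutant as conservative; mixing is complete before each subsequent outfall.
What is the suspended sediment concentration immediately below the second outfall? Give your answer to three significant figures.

48.5 mg/L

Outfall 1: combined Q = 6.410 m³/s; C = (5.830·16.00 + 0.5800·233.0)/6.410 = 35.63 mg/L.
Outfall 2: combined Q = 6.697 m³/s; C = (6.410·35.63 + 0.2870·336.0)/6.697 = 48.51 mg/L.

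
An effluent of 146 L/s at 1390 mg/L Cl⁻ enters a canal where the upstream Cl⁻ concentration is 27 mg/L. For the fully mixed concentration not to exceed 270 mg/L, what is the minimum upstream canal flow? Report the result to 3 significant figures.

Set C_mix = 270: (Q·27.00 + 146.0·1390) / (Q + 146.0) = 270
→ Q = 146.0·(1390 − 270)/(270 − 27.00) = 672.9 L/s.

673 L/s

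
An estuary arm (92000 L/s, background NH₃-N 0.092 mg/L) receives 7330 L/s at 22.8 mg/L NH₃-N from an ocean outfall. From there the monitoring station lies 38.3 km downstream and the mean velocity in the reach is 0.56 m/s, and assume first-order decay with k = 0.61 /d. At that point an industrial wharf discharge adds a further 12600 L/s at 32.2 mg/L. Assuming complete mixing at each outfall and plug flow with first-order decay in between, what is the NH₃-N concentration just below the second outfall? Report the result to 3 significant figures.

4.59 mg/L

Flow-weighted average: C = (92000·0.09200 + 7330·22.80) / 99330 = 175600/99330 = 1.768 mg/L; combined flow 99330 L/s.
Travel time t = 38.3·1000 / 0.56 = 68390 s = 19.00 h.
After decay, C = 1.768 × e^(−kt) = 1.768 × 0.6170 = 1.091 mg/L.
At the second outfall, C = (99330·1.091 + 12600·32.20) / (99330 + 12600) = 4.593 mg/L.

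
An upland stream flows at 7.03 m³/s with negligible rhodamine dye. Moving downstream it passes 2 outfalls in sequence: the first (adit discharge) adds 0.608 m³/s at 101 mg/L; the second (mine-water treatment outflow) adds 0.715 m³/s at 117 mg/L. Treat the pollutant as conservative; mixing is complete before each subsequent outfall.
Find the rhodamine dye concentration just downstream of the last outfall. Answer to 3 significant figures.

17.4 mg/L

After outfall 1: Q = 7.030 + 0.6080 = 7.638 m³/s; C = (7.030·0 + 0.6080·101.0)/7.638 = 8.040 mg/L.
After outfall 2: Q = 7.638 + 0.7150 = 8.353 m³/s; C = (7.638·8.040 + 0.7150·117.0)/8.353 = 17.37 mg/L.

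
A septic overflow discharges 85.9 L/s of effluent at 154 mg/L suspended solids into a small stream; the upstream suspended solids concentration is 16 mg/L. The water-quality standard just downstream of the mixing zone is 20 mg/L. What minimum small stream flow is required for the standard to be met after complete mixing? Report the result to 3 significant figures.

Set C_mix = 20: (Q·16.00 + 85.90·154.0) / (Q + 85.90) = 20
→ Q = 85.90·(154.0 − 20)/(20 − 16.00) = 2878 L/s.

2880 L/s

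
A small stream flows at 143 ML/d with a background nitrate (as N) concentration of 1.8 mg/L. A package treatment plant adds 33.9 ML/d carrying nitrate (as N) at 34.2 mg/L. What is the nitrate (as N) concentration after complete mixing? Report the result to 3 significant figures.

After mixing, C = (143.0·1.800 + 33.90·34.20) / 176.9 = 1417/176.9 = 8.009 mg/L.

8.01 mg/L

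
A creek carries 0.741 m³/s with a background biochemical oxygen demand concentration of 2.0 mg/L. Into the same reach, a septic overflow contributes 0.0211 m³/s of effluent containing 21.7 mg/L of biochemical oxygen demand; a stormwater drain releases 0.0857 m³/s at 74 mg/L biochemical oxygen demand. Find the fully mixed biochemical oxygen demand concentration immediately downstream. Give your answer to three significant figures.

9.77 mg/L

Flow-weighted average: C = (0.7410·2.000 + 0.02110·21.70 + 0.08570·74.00) / 0.8478 = 8.282/0.8478 = 9.768 mg/L.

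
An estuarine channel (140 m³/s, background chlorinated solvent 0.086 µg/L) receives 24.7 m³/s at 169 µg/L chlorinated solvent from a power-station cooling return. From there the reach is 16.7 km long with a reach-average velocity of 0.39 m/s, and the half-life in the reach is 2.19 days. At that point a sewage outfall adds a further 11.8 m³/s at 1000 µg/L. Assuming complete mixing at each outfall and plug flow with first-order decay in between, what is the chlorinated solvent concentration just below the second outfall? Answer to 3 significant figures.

After mixing, C = (140.0·0.08600 + 24.70·169.0) / 164.7 = 4186/164.7 = 25.42 µg/L; combined flow 164.7 m³/s.
Travel time t = 16.7·1000 / 0.39 = 42820 s = 11.89 h.
Half-life 2.19 d → k = ln 2 / 2.19 = 0.3165 d⁻¹.
Decay over the reach: 25.42·exp(−kt) = 25.42·0.8548 = 21.73 µg/L.
Second outfall: C = (164.7·21.73 + 11.80·1000)/176.5 = 87.13 µg/L.

87.1 µg/L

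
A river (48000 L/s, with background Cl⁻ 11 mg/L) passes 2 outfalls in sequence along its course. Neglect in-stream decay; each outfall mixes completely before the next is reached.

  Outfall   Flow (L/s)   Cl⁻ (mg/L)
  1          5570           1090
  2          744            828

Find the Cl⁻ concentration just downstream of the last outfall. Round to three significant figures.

Below outfall 1: Q → 53570 L/s, C = (48000·11.00 + 5570·1090)/53570 = 123.2 mg/L.
Below outfall 2: Q → 54310 L/s, C = (53570·123.2 + 744.0·828.0)/54310 = 132.8 mg/L.

133 mg/L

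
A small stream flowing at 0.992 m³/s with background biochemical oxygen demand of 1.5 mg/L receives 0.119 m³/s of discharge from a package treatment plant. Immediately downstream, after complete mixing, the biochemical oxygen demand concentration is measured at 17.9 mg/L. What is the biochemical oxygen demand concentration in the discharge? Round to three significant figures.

155 mg/L

Mass balance: 0.9920·1.500 + 0.1190·Cₑ = 1.111·17.90
→ Cₑ = (1.111·17.90 − 0.9920·1.500) / 0.1190 = 154.6 mg/L.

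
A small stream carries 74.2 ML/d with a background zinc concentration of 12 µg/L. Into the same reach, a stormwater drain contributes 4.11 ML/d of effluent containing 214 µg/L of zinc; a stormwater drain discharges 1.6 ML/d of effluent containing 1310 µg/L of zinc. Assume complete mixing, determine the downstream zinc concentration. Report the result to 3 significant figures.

48.4 µg/L

Flow-weighted average: C = (74.20·12.00 + 4.110·214.0 + 1.600·1310) / 79.91 = 3866/79.91 = 48.38 µg/L.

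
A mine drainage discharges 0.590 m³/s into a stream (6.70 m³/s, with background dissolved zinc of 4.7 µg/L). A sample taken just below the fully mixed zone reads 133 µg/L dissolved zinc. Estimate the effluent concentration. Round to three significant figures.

1590 µg/L

Mass balance: 6.700·4.700 + 0.5900·Cₑ = 7.290·133.0
→ Cₑ = (7.290·133.0 − 6.700·4.700) / 0.5900 = 1590 µg/L.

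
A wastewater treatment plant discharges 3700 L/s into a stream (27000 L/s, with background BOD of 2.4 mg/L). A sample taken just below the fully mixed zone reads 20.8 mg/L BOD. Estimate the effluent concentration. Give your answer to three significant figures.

Mass balance: 27000·2.400 + 3700·Cₑ = 30700·20.80
→ Cₑ = (30700·20.80 − 27000·2.400) / 3700 = 155.1 mg/L.

155 mg/L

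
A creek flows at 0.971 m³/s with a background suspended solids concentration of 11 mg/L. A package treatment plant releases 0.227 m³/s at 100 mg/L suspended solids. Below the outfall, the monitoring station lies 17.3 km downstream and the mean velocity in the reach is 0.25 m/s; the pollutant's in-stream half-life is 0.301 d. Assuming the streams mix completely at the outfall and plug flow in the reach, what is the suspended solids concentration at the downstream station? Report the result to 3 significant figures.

4.41 mg/L

Mixed concentration C = ΣQC/ΣQ = (0.9710·11.00 + 0.2270·100.0) / 1.198 = 33.38/1.198 = 27.86 mg/L.
Travel time t = 17.3·1000 / 0.25 = 69200 s = 19.22 h.
Half-life 0.301 d → k = ln 2 / 0.301 = 2.303 d⁻¹.
Decay over the reach: 27.86·exp(−kt) = 27.86·0.1581 = 4.406 mg/L.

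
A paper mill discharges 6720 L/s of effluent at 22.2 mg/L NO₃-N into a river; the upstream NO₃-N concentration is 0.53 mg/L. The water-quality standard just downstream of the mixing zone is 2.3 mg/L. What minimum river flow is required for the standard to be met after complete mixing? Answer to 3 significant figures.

75600 L/s

Set C_mix = 2.3: (Q·0.5300 + 6720·22.20) / (Q + 6720) = 2.3
→ Q = 6720·(22.20 − 2.3)/(2.3 − 0.5300) = 75550 L/s.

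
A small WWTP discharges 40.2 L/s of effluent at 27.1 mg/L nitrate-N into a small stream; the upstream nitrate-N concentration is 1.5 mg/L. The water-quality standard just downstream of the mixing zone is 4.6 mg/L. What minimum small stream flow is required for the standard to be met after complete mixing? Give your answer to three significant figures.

292 L/s

Set C_mix = 4.6: (Q·1.500 + 40.20·27.10) / (Q + 40.20) = 4.6
→ Q = 40.20·(27.10 − 4.6)/(4.6 − 1.500) = 291.8 L/s.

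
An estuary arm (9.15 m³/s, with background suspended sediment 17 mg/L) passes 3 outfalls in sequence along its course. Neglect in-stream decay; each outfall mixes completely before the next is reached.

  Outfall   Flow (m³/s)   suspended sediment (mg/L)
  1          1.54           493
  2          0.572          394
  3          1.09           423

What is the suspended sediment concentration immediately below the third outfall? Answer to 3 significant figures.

Below outfall 1: Q → 10.69 m³/s, C = (9.150·17.00 + 1.540·493.0)/10.69 = 85.57 mg/L.
Below outfall 2: Q → 11.26 m³/s, C = (10.69·85.57 + 0.5720·394.0)/11.26 = 101.2 mg/L.
Below outfall 3: Q → 12.35 m³/s, C = (11.26·101.2 + 1.090·423.0)/12.35 = 129.6 mg/L.

130 mg/L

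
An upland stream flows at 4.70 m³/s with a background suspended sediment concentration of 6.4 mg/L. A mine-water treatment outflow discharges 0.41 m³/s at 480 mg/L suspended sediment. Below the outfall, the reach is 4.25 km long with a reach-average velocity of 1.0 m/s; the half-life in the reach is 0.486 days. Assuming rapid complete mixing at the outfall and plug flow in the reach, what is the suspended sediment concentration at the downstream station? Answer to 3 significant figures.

Conservation of mass: C = (4.700·6.400 + 0.4100·480.0) / 5.110 = 226.9/5.110 = 44.40 mg/L.
Travel time t = 4.25·1000 / 1.0 = 4250 s = 1.181 h.
Half-life 0.486 d → k = ln 2 / 0.486 = 1.426 d⁻¹.
Applying C = C₀e^(−kt): 44.40 × 0.9322 = 41.39 mg/L.

41.4 mg/L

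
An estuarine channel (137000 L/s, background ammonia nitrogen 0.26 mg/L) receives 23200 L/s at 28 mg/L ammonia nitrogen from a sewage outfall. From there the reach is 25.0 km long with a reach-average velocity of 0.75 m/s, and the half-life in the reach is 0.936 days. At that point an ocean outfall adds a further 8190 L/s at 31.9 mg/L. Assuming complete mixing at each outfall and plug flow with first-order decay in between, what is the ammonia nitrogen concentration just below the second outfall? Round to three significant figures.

Mass balance: C = (137000·0.2600 + 23200·28.00) / 160200 = 685200/160200 = 4.277 mg/L; combined flow 160200 L/s.
Travel time t = 25.0·1000 / 0.75 = 33330 s = 9.259 h.
Half-life 0.936 d → k = ln 2 / 0.936 = 0.7405 d⁻¹.
Decay over the reach: 4.277·exp(−kt) = 4.277·0.7515 = 3.214 mg/L.
Second outfall: C = (160200·3.214 + 8190·31.90)/168400 = 4.610 mg/L.

4.61 mg/L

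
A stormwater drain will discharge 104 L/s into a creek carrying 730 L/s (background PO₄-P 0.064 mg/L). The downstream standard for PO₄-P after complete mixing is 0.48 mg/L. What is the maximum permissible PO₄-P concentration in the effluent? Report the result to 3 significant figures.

3.40 mg/L

At the limit, (Qr·Cr + Qe·Cₑ)/(Qr + Qe) = 0.48:
Cₑ = (834.0·0.48 − 730.0·0.06400) / 104.0 = 3.400 mg/L.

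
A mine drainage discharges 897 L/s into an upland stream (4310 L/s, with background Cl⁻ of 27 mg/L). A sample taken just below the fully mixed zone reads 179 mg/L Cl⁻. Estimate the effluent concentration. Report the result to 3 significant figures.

909 mg/L

Mass balance: 4310·27.00 + 897.0·Cₑ = 5207·179.0
→ Cₑ = (5207·179.0 − 4310·27.00) / 897.0 = 909.3 mg/L.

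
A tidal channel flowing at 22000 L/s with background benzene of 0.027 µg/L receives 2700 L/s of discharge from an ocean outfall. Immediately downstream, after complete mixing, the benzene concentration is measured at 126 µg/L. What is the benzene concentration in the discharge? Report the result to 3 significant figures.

1150 µg/L

Mass balance: 22000·0.02700 + 2700·Cₑ = 24700·126.0
→ Cₑ = (24700·126.0 − 22000·0.02700) / 2700 = 1152 µg/L.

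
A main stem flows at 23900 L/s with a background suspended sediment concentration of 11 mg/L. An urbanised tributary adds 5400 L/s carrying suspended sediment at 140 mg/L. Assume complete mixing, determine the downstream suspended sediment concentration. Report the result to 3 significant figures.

34.8 mg/L

Flow-weighted average: C = (23900·11.00 + 5400·140.0) / 29300 = 1019000/29300 = 34.77 mg/L.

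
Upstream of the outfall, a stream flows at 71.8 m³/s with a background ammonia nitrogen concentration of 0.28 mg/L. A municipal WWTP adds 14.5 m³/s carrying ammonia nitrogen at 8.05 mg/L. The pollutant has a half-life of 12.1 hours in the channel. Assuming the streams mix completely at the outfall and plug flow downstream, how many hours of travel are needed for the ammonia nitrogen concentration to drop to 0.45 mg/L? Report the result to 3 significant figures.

Mixed concentration C = ΣQC/ΣQ = (71.80·0.2800 + 14.50·8.050) / 86.30 = 136.8/86.30 = 1.586 mg/L.
Half-life 12.1 h → k = ln 2 / 12.1 = 0.05728 h⁻¹ = 1.375 d⁻¹.
1.586·exp(−k·t) = 0.45 → t = ln(1.586/0.45)/k = 79150 s = 21.99 h.

22.0 h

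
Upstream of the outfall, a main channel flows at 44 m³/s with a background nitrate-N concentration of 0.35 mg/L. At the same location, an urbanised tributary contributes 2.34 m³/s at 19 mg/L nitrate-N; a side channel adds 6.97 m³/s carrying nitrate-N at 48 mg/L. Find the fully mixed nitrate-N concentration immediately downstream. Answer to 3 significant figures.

7.40 mg/L

Mass balance: C = (44.00·0.3500 + 2.340·19.00 + 6.970·48.00) / 53.31 = 394.4/53.31 = 7.399 mg/L.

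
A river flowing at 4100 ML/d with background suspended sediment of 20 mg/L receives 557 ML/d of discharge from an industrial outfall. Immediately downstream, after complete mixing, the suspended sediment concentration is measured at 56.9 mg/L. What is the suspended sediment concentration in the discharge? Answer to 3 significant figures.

Mass balance: 4100·20.00 + 557.0·Cₑ = 4657·56.90
→ Cₑ = (4657·56.90 − 4100·20.00) / 557.0 = 328.5 mg/L.

329 mg/L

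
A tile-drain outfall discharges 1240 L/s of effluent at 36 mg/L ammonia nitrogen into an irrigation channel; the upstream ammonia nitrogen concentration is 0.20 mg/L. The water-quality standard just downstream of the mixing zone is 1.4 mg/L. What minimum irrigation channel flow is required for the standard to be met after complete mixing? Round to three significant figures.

35800 L/s

Set C_mix = 1.4: (Q·0.2000 + 1240·36.00) / (Q + 1240) = 1.4
→ Q = 1240·(36.00 − 1.4)/(1.4 − 0.2000) = 35750 L/s.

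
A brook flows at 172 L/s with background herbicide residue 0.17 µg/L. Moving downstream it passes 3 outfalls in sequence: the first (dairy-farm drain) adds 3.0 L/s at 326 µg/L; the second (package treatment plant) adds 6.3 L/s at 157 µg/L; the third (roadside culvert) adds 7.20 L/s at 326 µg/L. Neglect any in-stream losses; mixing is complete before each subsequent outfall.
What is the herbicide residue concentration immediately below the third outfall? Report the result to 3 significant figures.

Outfall 1: combined Q = 175.0 L/s; C = (172.0·0.1700 + 3.000·326.0)/175.0 = 5.756 µg/L.
Outfall 2: combined Q = 181.3 L/s; C = (175.0·5.756 + 6.300·157.0)/181.3 = 11.01 µg/L.
Outfall 3: combined Q = 188.5 L/s; C = (181.3·11.01 + 7.200·326.0)/188.5 = 23.04 µg/L.

23.0 µg/L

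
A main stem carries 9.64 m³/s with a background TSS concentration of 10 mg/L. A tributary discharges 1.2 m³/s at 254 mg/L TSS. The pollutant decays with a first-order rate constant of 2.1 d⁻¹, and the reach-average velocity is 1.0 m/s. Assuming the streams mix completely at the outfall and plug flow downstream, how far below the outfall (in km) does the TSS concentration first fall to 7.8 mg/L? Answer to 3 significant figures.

64.1 km

Conservation of mass: C = (9.640·10.00 + 1.200·254.0) / 10.84 = 401.2/10.84 = 37.01 mg/L.
Set 37.01·exp(−k·t) = 7.8 → t = ln(37.01/7.8)/k = 64060 s = 17.80 h.
Distance = v·t = 1.0·64060 = 64060 m = 64.06 km.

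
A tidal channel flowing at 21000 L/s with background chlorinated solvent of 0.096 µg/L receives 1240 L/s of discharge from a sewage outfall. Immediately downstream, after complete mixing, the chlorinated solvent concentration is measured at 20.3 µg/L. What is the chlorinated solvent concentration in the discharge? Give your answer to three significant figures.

Mass balance: 21000·0.09600 + 1240·Cₑ = 22240·20.30
→ Cₑ = (22240·20.30 − 21000·0.09600) / 1240 = 362.5 µg/L.

362 µg/L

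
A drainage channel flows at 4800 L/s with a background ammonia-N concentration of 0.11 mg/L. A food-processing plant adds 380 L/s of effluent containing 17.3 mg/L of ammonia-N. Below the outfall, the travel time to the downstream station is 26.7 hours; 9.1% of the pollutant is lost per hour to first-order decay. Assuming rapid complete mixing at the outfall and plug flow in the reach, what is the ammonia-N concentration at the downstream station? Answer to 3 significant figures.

After mixing, C = (4800·0.1100 + 380.0·17.30) / 5180 = 7102/5180 = 1.371 mg/L.
9.1%/h lost → k = −ln(1 − 0.091) = 0.09541 h⁻¹.
Decay over the reach: 1.371·exp(−kt) = 1.371·0.07828 = 0.1073 mg/L.

0.107 mg/L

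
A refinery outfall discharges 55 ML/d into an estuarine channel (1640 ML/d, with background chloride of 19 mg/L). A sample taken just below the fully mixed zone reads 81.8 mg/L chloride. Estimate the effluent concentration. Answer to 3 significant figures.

Mass balance: 1640·19.00 + 55.00·Cₑ = 1695·81.80
→ Cₑ = (1695·81.80 − 1640·19.00) / 55.00 = 1954 mg/L.

1950 mg/L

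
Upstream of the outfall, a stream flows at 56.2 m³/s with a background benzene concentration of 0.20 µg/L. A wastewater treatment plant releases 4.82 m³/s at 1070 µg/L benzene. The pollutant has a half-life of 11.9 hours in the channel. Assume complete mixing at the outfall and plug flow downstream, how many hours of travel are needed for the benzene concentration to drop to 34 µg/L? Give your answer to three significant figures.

15.7 h

After mixing, C = (56.20·0.2000 + 4.820·1070) / 61.02 = 5169/61.02 = 84.70 µg/L.
Half-life 11.9 h → k = ln 2 / 11.9 = 0.05825 h⁻¹ = 1.398 d⁻¹.
84.70·exp(−k·t) = 34 → t = ln(84.70/34)/k = 56420 s = 15.67 h.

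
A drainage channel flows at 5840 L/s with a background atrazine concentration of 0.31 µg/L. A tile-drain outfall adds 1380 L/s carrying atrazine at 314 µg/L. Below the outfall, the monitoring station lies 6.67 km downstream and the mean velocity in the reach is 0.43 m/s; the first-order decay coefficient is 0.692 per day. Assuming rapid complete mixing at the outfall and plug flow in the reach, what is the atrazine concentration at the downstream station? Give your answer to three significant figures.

Mixed concentration C = ΣQC/ΣQ = (5840·0.3100 + 1380·314.0) / 7220 = 435100/7220 = 60.27 µg/L.
Travel time t = 6.67·1000 / 0.43 = 15510 s = 4.309 h.
First-order decay: C = 60.27·exp(−k·t) = 60.27·0.8832 = 53.23 µg/L.

53.2 µg/L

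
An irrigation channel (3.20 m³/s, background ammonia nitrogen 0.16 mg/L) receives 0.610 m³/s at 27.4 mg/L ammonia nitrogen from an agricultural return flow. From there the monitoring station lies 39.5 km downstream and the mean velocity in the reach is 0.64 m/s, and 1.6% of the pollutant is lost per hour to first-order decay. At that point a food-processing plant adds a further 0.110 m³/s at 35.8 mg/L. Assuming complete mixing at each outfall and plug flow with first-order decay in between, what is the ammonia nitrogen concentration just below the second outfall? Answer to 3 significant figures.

After mixing, C = (3.200·0.1600 + 0.6100·27.40) / 3.810 = 17.23/3.810 = 4.521 mg/L; combined flow 3.810 m³/s.
Travel time t = 39.5·1000 / 0.64 = 61720 s = 17.14 h.
1.6%/h lost → k = −ln(1 − 0.016) = 0.01613 h⁻¹.
Applying C = C₀e^(−kt): 4.521 × 0.7584 = 3.429 mg/L.
At the second outfall, C = (3.810·3.429 + 0.1100·35.80) / (3.810 + 0.1100) = 4.337 mg/L.

4.34 mg/L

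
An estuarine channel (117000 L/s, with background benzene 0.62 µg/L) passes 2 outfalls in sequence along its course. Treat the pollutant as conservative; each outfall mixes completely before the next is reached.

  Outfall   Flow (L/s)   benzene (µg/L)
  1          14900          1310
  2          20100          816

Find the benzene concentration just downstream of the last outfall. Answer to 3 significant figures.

237 µg/L

Outfall 1: combined Q = 131900 L/s; C = (117000·0.6200 + 14900·1310)/131900 = 148.5 µg/L.
Outfall 2: combined Q = 152000 L/s; C = (131900·148.5 + 20100·816.0)/152000 = 236.8 µg/L.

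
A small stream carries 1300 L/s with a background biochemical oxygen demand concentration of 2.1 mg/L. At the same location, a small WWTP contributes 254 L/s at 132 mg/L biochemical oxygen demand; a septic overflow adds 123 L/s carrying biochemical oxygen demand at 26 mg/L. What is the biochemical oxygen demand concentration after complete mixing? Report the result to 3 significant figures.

Conservation of mass: C = (1300·2.100 + 254.0·132.0 + 123.0·26.00) / 1677 = 39460/1677 = 23.53 mg/L.

23.5 mg/L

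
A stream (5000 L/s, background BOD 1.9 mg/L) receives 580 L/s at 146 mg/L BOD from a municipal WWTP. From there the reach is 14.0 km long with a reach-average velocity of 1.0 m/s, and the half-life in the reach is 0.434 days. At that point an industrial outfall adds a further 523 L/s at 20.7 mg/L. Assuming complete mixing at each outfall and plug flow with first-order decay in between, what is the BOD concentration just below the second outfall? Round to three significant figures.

13.7 mg/L

Mass balance: C = (5000·1.900 + 580.0·146.0) / 5580 = 94180/5580 = 16.88 mg/L; combined flow 5580 L/s.
Travel time t = 14.0·1000 / 1.0 = 14000 s = 3.889 h.
Half-life 0.434 d → k = ln 2 / 0.434 = 1.597 d⁻¹.
After decay, C = 16.88 × e^(−kt) = 16.88 × 0.7720 = 13.03 mg/L.
At the second outfall, C = (5580·13.03 + 523.0·20.70) / (5580 + 523.0) = 13.69 mg/L.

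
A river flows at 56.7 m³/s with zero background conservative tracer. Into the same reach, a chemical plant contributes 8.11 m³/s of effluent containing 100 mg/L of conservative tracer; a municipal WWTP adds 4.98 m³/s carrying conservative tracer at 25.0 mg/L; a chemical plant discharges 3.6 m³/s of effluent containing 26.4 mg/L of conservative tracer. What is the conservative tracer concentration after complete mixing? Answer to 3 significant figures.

14.0 mg/L

Flow-weighted average: C = (56.70·0 + 8.110·100.0 + 4.980·25.00 + 3.600·26.40) / 73.39 = 1031/73.39 = 14.04 mg/L.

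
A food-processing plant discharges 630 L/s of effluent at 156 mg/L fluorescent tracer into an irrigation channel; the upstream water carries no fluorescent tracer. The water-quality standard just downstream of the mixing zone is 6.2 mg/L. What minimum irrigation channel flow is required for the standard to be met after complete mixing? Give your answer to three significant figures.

15200 L/s

Set C_mix = 6.2: (Q·0 + 630.0·156.0) / (Q + 630.0) = 6.2
→ Q = 630.0·(156.0 − 6.2)/(6.2 − 0) = 15220 L/s.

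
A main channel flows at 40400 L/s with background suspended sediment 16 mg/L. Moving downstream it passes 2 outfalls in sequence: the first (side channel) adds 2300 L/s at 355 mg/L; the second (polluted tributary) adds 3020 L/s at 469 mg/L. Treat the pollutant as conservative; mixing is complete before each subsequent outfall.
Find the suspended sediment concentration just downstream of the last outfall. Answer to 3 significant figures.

Outfall 1: combined Q = 42700 L/s; C = (40400·16.00 + 2300·355.0)/42700 = 34.26 mg/L.
Outfall 2: combined Q = 45720 L/s; C = (42700·34.26 + 3020·469.0)/45720 = 62.98 mg/L.

63.0 mg/L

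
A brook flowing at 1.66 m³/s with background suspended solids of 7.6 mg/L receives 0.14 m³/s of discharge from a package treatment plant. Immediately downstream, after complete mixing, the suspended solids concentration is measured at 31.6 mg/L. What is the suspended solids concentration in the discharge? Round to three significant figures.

Mass balance: 1.660·7.600 + 0.1400·Cₑ = 1.800·31.60
→ Cₑ = (1.800·31.60 − 1.660·7.600) / 0.1400 = 316.2 mg/L.

316 mg/L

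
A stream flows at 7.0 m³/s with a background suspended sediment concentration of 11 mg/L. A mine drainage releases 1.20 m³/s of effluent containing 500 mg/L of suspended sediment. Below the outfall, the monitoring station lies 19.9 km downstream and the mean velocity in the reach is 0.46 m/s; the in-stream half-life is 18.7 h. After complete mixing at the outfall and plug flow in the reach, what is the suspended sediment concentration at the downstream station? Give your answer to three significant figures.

52.9 mg/L

Mass balance: C = (7.000·11.00 + 1.200·500.0) / 8.200 = 677.0/8.200 = 82.56 mg/L.
Travel time t = 19.9·1000 / 0.46 = 43260 s = 12.02 h.
Half-life 18.7 h → k = ln 2 / 18.7 = 0.03707 h⁻¹ = 0.8896 d⁻¹.
Decay over the reach: 82.56·exp(−kt) = 82.56·0.6406 = 52.88 mg/L.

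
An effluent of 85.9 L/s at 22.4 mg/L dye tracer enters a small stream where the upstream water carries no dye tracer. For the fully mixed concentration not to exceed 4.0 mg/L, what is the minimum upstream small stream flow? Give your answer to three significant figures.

Set C_mix = 4.0: (Q·0 + 85.90·22.40) / (Q + 85.90) = 4.0
→ Q = 85.90·(22.40 − 4.0)/(4.0 − 0) = 395.1 L/s.

395 L/s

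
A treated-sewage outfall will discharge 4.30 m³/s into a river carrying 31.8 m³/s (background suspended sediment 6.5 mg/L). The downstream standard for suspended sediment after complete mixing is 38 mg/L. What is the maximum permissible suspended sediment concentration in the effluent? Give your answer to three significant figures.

At the limit, (Qr·Cr + Qe·Cₑ)/(Qr + Qe) = 38:
Cₑ = (36.10·38 − 31.80·6.500) / 4.300 = 271.0 mg/L.

271 mg/L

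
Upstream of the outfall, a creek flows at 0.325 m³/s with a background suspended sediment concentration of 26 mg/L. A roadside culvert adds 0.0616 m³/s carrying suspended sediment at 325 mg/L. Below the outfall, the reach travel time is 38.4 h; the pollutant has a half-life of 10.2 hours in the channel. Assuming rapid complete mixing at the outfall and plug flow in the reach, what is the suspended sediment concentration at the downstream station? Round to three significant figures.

Mixed concentration C = ΣQC/ΣQ = (0.3250·26.00 + 0.06160·325.0) / 0.3866 = 28.47/0.3866 = 73.64 mg/L.
Half-life 10.2 h → k = ln 2 / 10.2 = 0.06796 h⁻¹ = 1.631 d⁻¹.
After decay, C = 73.64 × e^(−kt) = 73.64 × 0.07357 = 5.418 mg/L.

5.42 mg/L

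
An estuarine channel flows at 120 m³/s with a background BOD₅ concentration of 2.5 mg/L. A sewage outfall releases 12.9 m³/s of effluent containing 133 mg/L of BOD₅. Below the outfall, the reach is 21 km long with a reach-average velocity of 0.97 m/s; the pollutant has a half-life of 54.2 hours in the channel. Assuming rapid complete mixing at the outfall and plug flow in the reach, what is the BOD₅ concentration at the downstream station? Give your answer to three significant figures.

14.0 mg/L

After mixing, C = (120.0·2.500 + 12.90·133.0) / 132.9 = 2016/132.9 = 15.17 mg/L.
Travel time t = 21·1000 / 0.97 = 21650 s = 6.014 h.
Half-life 54.2 h → k = ln 2 / 54.2 = 0.01279 h⁻¹ = 0.3069 d⁻¹.
First-order decay: C = 15.17·exp(−k·t) = 15.17·0.9260 = 14.04 mg/L.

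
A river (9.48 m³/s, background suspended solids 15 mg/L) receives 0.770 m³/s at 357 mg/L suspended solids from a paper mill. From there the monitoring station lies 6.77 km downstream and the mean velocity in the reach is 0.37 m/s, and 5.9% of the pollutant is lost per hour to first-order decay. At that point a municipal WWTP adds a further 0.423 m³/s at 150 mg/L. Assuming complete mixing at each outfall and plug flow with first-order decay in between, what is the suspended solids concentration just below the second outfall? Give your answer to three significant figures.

34.6 mg/L

Flow-weighted average: C = (9.480·15.00 + 0.7700·357.0) / 10.25 = 417.1/10.25 = 40.69 mg/L; combined flow 10.25 m³/s.
Travel time t = 6.77·1000 / 0.37 = 18300 s = 5.083 h.
5.9%/h lost → k = −ln(1 − 0.059) = 0.06081 h⁻¹.
Decay over the reach: 40.69·exp(−kt) = 40.69·0.7341 = 29.87 mg/L.
At the second outfall, C = (10.25·29.87 + 0.4230·150.0) / (10.25 + 0.4230) = 34.63 mg/L.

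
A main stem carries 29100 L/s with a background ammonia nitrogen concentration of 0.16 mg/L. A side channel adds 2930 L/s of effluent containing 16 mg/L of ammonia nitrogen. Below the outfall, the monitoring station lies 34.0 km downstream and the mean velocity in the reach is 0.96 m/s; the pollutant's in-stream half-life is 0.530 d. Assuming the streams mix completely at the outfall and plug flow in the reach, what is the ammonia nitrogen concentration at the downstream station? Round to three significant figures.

0.941 mg/L

Mass balance: C = (29100·0.1600 + 2930·16.00) / 32030 = 51540/32030 = 1.609 mg/L.
Travel time t = 34.0·1000 / 0.96 = 35420 s = 9.838 h.
Half-life 0.530 d → k = ln 2 / 0.530 = 1.308 d⁻¹.
After decay, C = 1.609 × e^(−kt) = 1.609 × 0.5850 = 0.9413 mg/L.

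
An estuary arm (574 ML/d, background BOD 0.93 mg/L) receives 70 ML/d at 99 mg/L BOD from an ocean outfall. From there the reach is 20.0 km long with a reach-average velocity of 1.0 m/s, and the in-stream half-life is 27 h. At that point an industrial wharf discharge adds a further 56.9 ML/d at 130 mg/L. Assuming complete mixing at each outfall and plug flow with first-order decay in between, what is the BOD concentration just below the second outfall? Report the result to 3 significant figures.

19.8 mg/L

Conservation of mass: C = (574.0·0.9300 + 70.00·99.00) / 644.0 = 7464/644.0 = 11.59 mg/L; combined flow 644.0 ML/d.
Travel time t = 20.0·1000 / 1.0 = 20000 s = 5.556 h.
Half-life 27 h → k = ln 2 / 27 = 0.02567 h⁻¹ = 0.6161 d⁻¹.
Decay over the reach: 11.59·exp(−kt) = 11.59·0.8671 = 10.05 mg/L.
At the second outfall, C = (644.0·10.05 + 56.90·130.0) / (644.0 + 56.90) = 19.79 mg/L.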